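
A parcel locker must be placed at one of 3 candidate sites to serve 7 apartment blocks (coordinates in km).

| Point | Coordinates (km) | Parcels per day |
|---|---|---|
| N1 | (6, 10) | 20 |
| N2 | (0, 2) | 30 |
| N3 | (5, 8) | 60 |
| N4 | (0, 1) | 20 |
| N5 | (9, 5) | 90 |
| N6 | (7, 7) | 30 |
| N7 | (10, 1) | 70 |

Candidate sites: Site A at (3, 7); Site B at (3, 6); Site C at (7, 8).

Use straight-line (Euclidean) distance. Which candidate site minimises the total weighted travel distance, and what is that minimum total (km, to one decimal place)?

Total weighted distance at each candidate:
  Site A (3, 7): total = 1862.7
  Site B (3, 6): total = 1809.6
  Site C (7, 8): total = 1526.9
Minimum is at Site C with total 1526.9 km.

Site C, total 1526.9 km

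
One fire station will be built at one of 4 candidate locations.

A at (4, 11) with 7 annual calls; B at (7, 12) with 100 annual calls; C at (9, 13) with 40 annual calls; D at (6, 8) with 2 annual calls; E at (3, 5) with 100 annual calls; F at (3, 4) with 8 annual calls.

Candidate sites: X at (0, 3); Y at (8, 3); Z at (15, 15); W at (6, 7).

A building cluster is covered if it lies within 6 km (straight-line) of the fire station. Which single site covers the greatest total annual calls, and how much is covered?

W, covering 217

Coverage radius r = 6 km; a point is covered iff (Δx)²+(Δy)² ≤ 6² = 36.
  X (0, 3): covers {E, F} → 108
  Y (8, 3): covers {D, E, F} → 110
  Z (15, 15): covers {none} → 0
  W (6, 7): covers {A, B, D, E, F} → 217
Maximum coverage at W: 217 annual calls.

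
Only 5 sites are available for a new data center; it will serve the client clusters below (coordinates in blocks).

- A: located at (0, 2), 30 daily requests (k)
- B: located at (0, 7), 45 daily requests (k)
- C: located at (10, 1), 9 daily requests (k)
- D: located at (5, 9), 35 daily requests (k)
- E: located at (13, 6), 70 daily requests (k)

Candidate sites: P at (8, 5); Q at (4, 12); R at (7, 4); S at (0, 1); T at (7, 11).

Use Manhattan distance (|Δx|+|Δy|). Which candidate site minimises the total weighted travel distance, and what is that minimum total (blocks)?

Total weighted distance at each candidate:
  P (8, 5): total = 1499
  Q (4, 12): total = 2168
  R (7, 4): total = 1579
  S (0, 1): total = 2105
  T (7, 11): total = 2002
Minimum is at P with total 1499 blocks.

P, total 1499 blocks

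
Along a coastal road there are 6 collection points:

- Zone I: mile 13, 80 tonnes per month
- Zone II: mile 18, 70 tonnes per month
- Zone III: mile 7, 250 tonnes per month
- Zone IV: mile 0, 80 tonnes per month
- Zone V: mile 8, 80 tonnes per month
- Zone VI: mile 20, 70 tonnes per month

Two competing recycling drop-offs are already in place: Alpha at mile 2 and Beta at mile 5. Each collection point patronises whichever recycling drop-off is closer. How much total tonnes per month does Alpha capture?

The indifferent point is the midpoint (2+5)/2 = 3.5; collection points left of it (closer to Alpha at 2) go to Alpha, those right go to Beta.
  Zone IV at 0 (w=80) → Alpha
  Zone III at 7 (w=250) → Beta
  Zone V at 8 (w=80) → Beta
  Zone I at 13 (w=80) → Beta
  Zone II at 18 (w=70) → Beta
  Zone VI at 20 (w=70) → Beta
Alpha captures 80; Beta captures 550.

80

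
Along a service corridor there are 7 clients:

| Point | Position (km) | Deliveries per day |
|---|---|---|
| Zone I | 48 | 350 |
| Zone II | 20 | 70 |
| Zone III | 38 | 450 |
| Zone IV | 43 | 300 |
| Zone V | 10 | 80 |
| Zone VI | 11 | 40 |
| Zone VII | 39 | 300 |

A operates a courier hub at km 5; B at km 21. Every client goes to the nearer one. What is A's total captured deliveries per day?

The indifferent point is the midpoint (5+21)/2 = 13; clients left of it (closer to A at 5) go to A, those right go to B.
  Zone V at 10 (w=80) → A
  Zone VI at 11 (w=40) → A
  Zone II at 20 (w=70) → B
  Zone III at 38 (w=450) → B
  Zone VII at 39 (w=300) → B
  Zone IV at 43 (w=300) → B
  Zone I at 48 (w=350) → B
A captures 120; B captures 1470.

120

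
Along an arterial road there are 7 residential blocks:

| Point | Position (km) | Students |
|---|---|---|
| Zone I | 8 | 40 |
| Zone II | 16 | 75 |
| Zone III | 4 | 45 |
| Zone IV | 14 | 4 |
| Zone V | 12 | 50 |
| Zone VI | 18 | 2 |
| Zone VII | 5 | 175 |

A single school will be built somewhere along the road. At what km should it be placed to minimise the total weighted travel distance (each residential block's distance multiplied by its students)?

x = 5

For a sum of weighted absolute distances on a line, the optimum is the weighted median (not the mean). Total weight W = 391; half-weight = 195.5.
Sort by position and accumulate weight:
  km 4 (Zone III, w=45) → cum 45
  km 5 (Zone VII, w=175) → cum 220  ≥ 195.5 → median here
  km 8 (Zone I, w=40) → cum 260
  km 12 (Zone V, w=50) → cum 310
  km 14 (Zone IV, w=4) → cum 314
  km 16 (Zone II, w=75) → cum 389
  km 18 (Zone VI, w=2) → cum 391
Optimal location: km 5.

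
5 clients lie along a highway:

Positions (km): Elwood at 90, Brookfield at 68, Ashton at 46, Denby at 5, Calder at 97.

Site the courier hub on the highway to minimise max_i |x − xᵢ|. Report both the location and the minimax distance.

The 1-center on a line is the midpoint of the two extreme points: leftmost at 5, rightmost at 97.
Optimal location = (5 + 97)/2 = 51; maximum distance = (97 − 5)/2 = 46.

location 51, max distance 46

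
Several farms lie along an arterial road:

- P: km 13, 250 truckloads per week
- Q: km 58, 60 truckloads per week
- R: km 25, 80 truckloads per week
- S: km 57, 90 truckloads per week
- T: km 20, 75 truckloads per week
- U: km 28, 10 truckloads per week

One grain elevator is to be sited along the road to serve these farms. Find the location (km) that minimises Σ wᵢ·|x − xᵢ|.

x = 20

For a sum of weighted absolute distances on a line, the optimum is the weighted median (not the mean). Total weight W = 565; half-weight = 282.5.
Sort by position and accumulate weight:
  km 13 (P, w=250) → cum 250
  km 20 (T, w=75) → cum 325  ≥ 282.5 → median here
  km 25 (R, w=80) → cum 405
  km 28 (U, w=10) → cum 415
  km 57 (S, w=90) → cum 505
  km 58 (Q, w=60) → cum 565
Optimal location: km 20.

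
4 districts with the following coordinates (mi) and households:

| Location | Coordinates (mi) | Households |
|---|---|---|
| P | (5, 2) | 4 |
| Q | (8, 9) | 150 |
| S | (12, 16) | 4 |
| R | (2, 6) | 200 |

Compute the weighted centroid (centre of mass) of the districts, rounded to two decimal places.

The minimiser of Σwᵢ‖p−pᵢ‖² is the weighted centroid p* = (Σwᵢpᵢ)/(Σwᵢ).
Σwᵢ = 358.
Σwᵢxᵢ = 4·5 + 150·8 + 4·12 + 200·2 = 1668.
Σwᵢyᵢ = 4·2 + 150·9 + 4·16 + 200·6 = 2622.
x* = 1668/358 = 4.66, y* = 2622/358 = 7.32.

(4.66, 7.32)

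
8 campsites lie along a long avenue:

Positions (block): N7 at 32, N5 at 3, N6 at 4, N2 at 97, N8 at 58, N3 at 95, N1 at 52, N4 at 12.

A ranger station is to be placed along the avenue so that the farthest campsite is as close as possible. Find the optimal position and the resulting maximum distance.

location 50, max distance 47

The 1-center on a line is the midpoint of the two extreme points: leftmost at 3, rightmost at 97.
Optimal location = (3 + 97)/2 = 50; maximum distance = (97 − 3)/2 = 47.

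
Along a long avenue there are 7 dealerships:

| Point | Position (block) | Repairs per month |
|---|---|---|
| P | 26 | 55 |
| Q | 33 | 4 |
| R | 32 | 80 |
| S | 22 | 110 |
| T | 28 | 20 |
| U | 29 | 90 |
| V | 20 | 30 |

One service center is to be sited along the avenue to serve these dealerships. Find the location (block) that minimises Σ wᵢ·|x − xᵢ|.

For a sum of weighted absolute distances on a line, the optimum is the weighted median (not the mean). Total weight W = 389; half-weight = 194.5.
Sort by position and accumulate weight:
  block 20 (V, w=30) → cum 30
  block 22 (S, w=110) → cum 140
  block 26 (P, w=55) → cum 195  ≥ 194.5 → median here
  block 28 (T, w=20) → cum 215
  block 29 (U, w=90) → cum 305
  block 32 (R, w=80) → cum 385
  block 33 (Q, w=4) → cum 389
Optimal location: block 26.

x = 26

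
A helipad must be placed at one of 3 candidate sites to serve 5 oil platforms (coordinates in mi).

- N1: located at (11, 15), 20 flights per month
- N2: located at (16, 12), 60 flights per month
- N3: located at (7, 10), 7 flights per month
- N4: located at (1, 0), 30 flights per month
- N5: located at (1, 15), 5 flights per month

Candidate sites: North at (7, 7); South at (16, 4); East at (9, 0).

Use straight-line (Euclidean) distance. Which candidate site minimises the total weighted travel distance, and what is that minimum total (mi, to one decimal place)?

North, total 1144.2 mi

Total weighted distance at each candidate:
  North (7, 7): total = 1144.2
  South (16, 4): total = 1356.1
  East (9, 0): total = 1532.6
Minimum is at North with total 1144.2 mi.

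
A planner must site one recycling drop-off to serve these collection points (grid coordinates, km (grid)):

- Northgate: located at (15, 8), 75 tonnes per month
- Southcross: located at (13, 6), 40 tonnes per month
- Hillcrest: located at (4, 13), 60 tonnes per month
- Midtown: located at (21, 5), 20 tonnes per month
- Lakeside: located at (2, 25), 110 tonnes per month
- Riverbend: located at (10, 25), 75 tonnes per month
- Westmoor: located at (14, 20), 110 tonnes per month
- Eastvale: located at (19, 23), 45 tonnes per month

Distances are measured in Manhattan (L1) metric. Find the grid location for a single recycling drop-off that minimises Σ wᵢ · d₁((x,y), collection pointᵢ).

(13, 20)

Manhattan distance separates: Σwᵢ(|x−xᵢ|+|y−yᵢ|) = Σwᵢ|x−xᵢ| + Σwᵢ|y−yᵢ|, so x and y are optimised independently as 1-D weighted medians.
Total weight W = 535; half = 267.5.
x-coordinate, sorted with cumulative weight:
  x=2 (Lakeside, w=110) cum 110
  x=4 (Hillcrest, w=60) cum 170
  x=10 (Riverbend, w=75) cum 245
  x=13 (Southcross, w=40) cum 285  ← median
  x=14 (Westmoor, w=110) cum 395
  x=15 (Northgate, w=75) cum 470
  x=19 (Eastvale, w=45) cum 515
  x=21 (Midtown, w=20) cum 535
⇒ x* = 13
y-coordinate, sorted with cumulative weight:
  y=5 (Midtown, w=20) cum 20
  y=6 (Southcross, w=40) cum 60
  y=8 (Northgate, w=75) cum 135
  y=13 (Hillcrest, w=60) cum 195
  y=20 (Westmoor, w=110) cum 305  ← median
  y=23 (Eastvale, w=45) cum 350
  y=25 (Lakeside, w=110) cum 460
  y=25 (Riverbend, w=75) cum 535
⇒ y* = 20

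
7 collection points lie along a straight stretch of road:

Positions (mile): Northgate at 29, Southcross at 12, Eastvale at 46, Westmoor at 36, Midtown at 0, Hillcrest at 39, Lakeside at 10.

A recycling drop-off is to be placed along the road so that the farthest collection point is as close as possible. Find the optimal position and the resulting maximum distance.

The 1-center on a line is the midpoint of the two extreme points: leftmost at 0, rightmost at 46.
Optimal location = (0 + 46)/2 = 23; maximum distance = (46 − 0)/2 = 23.

location 23, max distance 23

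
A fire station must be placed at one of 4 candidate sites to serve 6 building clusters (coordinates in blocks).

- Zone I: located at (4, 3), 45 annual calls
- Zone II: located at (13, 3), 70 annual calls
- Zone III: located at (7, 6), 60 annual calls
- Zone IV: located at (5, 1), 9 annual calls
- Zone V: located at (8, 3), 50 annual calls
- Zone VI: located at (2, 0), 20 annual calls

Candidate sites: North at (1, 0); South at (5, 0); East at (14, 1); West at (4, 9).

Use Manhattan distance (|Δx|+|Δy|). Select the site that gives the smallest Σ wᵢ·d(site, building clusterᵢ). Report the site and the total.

Total weighted distance at each candidate:
  North (1, 0): total = 2605
  South (5, 0): total = 1799
  East (14, 1): total = 2211
  West (4, 9): total = 2481
Minimum is at South with total 1799 blocks.

South, total 1799 blocks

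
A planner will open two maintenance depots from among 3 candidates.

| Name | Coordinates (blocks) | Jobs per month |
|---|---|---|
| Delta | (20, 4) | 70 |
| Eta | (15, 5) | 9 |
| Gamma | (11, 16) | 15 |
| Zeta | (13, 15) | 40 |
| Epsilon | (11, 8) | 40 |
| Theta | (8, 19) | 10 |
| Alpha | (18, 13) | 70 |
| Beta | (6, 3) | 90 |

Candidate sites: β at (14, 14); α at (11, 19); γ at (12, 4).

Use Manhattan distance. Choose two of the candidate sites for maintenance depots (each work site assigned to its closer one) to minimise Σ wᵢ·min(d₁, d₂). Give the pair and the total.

Evaluate every pair (each demand assigned to the nearer of the two):
  {β, γ}: total = 2041
  {α, γ}: total = 2651
  {β, α}: total = 3785
Best pair: {β, γ} with total 2041.

{β, γ}, total 2041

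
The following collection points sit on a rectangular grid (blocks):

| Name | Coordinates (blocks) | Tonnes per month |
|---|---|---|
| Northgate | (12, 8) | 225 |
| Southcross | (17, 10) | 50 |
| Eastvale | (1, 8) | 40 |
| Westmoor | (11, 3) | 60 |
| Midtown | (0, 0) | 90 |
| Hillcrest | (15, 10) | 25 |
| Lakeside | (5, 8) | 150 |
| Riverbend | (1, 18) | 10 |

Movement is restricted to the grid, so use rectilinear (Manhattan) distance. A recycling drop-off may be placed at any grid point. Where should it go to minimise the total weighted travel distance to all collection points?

Manhattan distance separates: Σwᵢ(|x−xᵢ|+|y−yᵢ|) = Σwᵢ|x−xᵢ| + Σwᵢ|y−yᵢ|, so x and y are optimised independently as 1-D weighted medians.
Total weight W = 650; half = 325.
x-coordinate, sorted with cumulative weight:
  x=0 (Midtown, w=90) cum 90
  x=1 (Eastvale, w=40) cum 130
  x=1 (Riverbend, w=10) cum 140
  x=5 (Lakeside, w=150) cum 290
  x=11 (Westmoor, w=60) cum 350  ← median
  x=12 (Northgate, w=225) cum 575
  x=15 (Hillcrest, w=25) cum 600
  x=17 (Southcross, w=50) cum 650
⇒ x* = 11
y-coordinate, sorted with cumulative weight:
  y=0 (Midtown, w=90) cum 90
  y=3 (Westmoor, w=60) cum 150
  y=8 (Northgate, w=225) cum 375  ← median
  y=8 (Eastvale, w=40) cum 415
  y=8 (Lakeside, w=150) cum 565
  y=10 (Southcross, w=50) cum 615
  y=10 (Hillcrest, w=25) cum 640
  y=18 (Riverbend, w=10) cum 650
⇒ y* = 8

(11, 8)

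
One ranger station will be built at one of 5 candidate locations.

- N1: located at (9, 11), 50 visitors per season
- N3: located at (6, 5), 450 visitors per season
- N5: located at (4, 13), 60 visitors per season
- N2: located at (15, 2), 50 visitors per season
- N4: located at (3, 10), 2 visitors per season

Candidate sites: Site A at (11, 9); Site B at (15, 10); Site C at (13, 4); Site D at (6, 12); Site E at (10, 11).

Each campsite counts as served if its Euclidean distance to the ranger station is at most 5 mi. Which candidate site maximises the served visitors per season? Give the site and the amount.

Coverage radius r = 5 mi; a point is covered iff (Δx)²+(Δy)² ≤ 5² = 25.
  Site A (11, 9): covers {N1} → 50
  Site B (15, 10): covers {none} → 0
  Site C (13, 4): covers {N2} → 50
  Site D (6, 12): covers {N1, N5, N4} → 112
  Site E (10, 11): covers {N1} → 50
Maximum coverage at Site D: 112 visitors per season.

Site D, covering 112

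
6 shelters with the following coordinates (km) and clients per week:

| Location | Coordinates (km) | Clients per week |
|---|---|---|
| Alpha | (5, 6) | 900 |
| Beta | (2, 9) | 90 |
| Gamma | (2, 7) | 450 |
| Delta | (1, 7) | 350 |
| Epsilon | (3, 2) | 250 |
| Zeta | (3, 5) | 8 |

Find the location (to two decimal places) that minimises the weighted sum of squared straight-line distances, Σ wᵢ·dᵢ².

(3.27, 6.03)

The minimiser of Σwᵢ‖p−pᵢ‖² is the weighted centroid p* = (Σwᵢpᵢ)/(Σwᵢ).
Σwᵢ = 2048.
Σwᵢxᵢ = 900·5 + 90·2 + 450·2 + 350·1 + 250·3 + 8·3 = 6704.
Σwᵢyᵢ = 900·6 + 90·9 + 450·7 + 350·7 + 250·2 + 8·5 = 12350.
x* = 6704/2048 = 3.27, y* = 12350/2048 = 6.03.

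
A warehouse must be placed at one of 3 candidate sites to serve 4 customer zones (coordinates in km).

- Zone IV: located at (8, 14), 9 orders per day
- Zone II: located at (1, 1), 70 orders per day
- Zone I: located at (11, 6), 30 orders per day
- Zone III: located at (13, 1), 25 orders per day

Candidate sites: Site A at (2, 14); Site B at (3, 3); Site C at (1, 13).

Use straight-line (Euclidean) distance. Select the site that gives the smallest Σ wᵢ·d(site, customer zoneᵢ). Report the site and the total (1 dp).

Total weighted distance at each candidate:
  Site A (2, 14): total = 1753.7
  Site B (3, 3): total = 818.0
  Site C (1, 13): total = 1694.1
Minimum is at Site B with total 818.0 km.

Site B, total 818.0 km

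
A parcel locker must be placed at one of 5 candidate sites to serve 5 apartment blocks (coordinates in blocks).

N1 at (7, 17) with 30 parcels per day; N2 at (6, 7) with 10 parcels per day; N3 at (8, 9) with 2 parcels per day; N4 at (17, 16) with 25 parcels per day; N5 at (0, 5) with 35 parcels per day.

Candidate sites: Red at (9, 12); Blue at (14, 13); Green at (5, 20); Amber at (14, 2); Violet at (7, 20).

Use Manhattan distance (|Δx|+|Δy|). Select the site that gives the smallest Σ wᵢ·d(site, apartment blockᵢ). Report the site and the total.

Total weighted distance at each candidate:
  Red (9, 12): total = 1158
  Blue (14, 13): total = 1410
  Green (5, 20): total = 1418
  Amber (14, 2): total = 1836
  Violet (7, 20): total = 1374
Minimum is at Red with total 1158 blocks.

Red, total 1158 blocks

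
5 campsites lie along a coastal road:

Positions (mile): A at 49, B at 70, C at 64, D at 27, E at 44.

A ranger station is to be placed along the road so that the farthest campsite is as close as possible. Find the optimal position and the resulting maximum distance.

The 1-center on a line is the midpoint of the two extreme points: leftmost at 27, rightmost at 70.
Optimal location = (27 + 70)/2 = 48.5; maximum distance = (70 − 27)/2 = 21.5.

location 48.5, max distance 21.5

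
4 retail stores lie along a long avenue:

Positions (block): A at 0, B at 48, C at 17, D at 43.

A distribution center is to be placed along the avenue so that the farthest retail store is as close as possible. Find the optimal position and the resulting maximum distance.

The 1-center on a line is the midpoint of the two extreme points: leftmost at 0, rightmost at 48.
Optimal location = (0 + 48)/2 = 24; maximum distance = (48 − 0)/2 = 24.

location 24, max distance 24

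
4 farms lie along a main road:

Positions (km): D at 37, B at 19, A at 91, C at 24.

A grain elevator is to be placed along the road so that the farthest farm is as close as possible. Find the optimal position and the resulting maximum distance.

location 55, max distance 36

The 1-center on a line is the midpoint of the two extreme points: leftmost at 19, rightmost at 91.
Optimal location = (19 + 91)/2 = 55; maximum distance = (91 − 19)/2 = 36.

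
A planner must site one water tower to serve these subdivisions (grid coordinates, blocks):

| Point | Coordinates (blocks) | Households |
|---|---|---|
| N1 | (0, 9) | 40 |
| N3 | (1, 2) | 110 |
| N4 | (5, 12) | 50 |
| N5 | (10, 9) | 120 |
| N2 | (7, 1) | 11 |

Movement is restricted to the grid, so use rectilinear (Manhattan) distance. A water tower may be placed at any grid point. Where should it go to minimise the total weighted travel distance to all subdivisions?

(5, 9)

Manhattan distance separates: Σwᵢ(|x−xᵢ|+|y−yᵢ|) = Σwᵢ|x−xᵢ| + Σwᵢ|y−yᵢ|, so x and y are optimised independently as 1-D weighted medians.
Total weight W = 331; half = 165.5.
x-coordinate, sorted with cumulative weight:
  x=0 (N1, w=40) cum 40
  x=1 (N3, w=110) cum 150
  x=5 (N4, w=50) cum 200  ← median
  x=7 (N2, w=11) cum 211
  x=10 (N5, w=120) cum 331
⇒ x* = 5
y-coordinate, sorted with cumulative weight:
  y=1 (N2, w=11) cum 11
  y=2 (N3, w=110) cum 121
  y=9 (N1, w=40) cum 161
  y=9 (N5, w=120) cum 281  ← median
  y=12 (N4, w=50) cum 331
⇒ y* = 9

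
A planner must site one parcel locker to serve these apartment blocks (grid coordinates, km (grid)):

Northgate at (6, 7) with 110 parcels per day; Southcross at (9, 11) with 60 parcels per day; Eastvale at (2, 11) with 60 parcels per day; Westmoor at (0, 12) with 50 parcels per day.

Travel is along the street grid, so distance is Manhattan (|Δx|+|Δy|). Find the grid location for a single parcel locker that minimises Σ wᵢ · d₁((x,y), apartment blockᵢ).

Manhattan distance separates: Σwᵢ(|x−xᵢ|+|y−yᵢ|) = Σwᵢ|x−xᵢ| + Σwᵢ|y−yᵢ|, so x and y are optimised independently as 1-D weighted medians.
Total weight W = 280; half = 140.
x-coordinate, sorted with cumulative weight:
  x=0 (Westmoor, w=50) cum 50
  x=2 (Eastvale, w=60) cum 110
  x=6 (Northgate, w=110) cum 220  ← median
  x=9 (Southcross, w=60) cum 280
⇒ x* = 6
y-coordinate, sorted with cumulative weight:
  y=7 (Northgate, w=110) cum 110
  y=11 (Southcross, w=60) cum 170  ← median
  y=11 (Eastvale, w=60) cum 230
  y=12 (Westmoor, w=50) cum 280
⇒ y* = 11

(6, 11)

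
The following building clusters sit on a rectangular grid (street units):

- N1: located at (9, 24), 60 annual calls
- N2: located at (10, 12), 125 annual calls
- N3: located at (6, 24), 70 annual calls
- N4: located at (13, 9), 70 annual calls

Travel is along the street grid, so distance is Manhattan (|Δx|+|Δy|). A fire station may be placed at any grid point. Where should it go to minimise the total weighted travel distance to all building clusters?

(10, 12)

Manhattan distance separates: Σwᵢ(|x−xᵢ|+|y−yᵢ|) = Σwᵢ|x−xᵢ| + Σwᵢ|y−yᵢ|, so x and y are optimised independently as 1-D weighted medians.
Total weight W = 325; half = 162.5.
x-coordinate, sorted with cumulative weight:
  x=6 (N3, w=70) cum 70
  x=9 (N1, w=60) cum 130
  x=10 (N2, w=125) cum 255  ← median
  x=13 (N4, w=70) cum 325
⇒ x* = 10
y-coordinate, sorted with cumulative weight:
  y=9 (N4, w=70) cum 70
  y=12 (N2, w=125) cum 195  ← median
  y=24 (N1, w=60) cum 255
  y=24 (N3, w=70) cum 325
⇒ y* = 12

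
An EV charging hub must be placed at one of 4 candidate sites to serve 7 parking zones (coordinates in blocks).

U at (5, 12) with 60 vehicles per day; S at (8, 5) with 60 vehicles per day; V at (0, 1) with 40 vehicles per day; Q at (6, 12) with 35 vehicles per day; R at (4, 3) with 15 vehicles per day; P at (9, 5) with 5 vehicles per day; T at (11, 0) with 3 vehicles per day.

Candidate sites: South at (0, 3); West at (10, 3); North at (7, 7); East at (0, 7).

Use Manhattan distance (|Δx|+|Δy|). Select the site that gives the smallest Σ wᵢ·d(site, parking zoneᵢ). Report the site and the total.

Total weighted distance at each candidate:
  South (0, 3): total = 2202
  West (10, 3): total = 2132
  North (7, 7): total = 1488
  East (0, 7): total = 2054
Minimum is at North with total 1488 blocks.

North, total 1488 blocks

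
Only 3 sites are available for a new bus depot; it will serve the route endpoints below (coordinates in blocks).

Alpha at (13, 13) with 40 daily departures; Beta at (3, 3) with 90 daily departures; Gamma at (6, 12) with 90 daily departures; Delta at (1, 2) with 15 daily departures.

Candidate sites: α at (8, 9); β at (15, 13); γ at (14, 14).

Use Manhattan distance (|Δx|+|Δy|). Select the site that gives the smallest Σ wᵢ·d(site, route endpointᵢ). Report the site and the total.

Total weighted distance at each candidate:
  α (8, 9): total = 2010
  β (15, 13): total = 3335
  γ (14, 14): total = 3335
Minimum is at α with total 2010 blocks.

α, total 2010 blocks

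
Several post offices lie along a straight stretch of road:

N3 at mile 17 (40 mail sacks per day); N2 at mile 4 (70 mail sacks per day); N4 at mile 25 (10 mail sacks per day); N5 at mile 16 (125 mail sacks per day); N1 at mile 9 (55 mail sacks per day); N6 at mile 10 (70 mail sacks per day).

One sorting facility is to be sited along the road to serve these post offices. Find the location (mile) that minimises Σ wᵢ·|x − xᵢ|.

For a sum of weighted absolute distances on a line, the optimum is the weighted median (not the mean). Total weight W = 370; half-weight = 185.
Sort by position and accumulate weight:
  mile 4 (N2, w=70) → cum 70
  mile 9 (N1, w=55) → cum 125
  mile 10 (N6, w=70) → cum 195  ≥ 185 → median here
  mile 16 (N5, w=125) → cum 320
  mile 17 (N3, w=40) → cum 360
  mile 25 (N4, w=10) → cum 370
Optimal location: mile 10.

x = 10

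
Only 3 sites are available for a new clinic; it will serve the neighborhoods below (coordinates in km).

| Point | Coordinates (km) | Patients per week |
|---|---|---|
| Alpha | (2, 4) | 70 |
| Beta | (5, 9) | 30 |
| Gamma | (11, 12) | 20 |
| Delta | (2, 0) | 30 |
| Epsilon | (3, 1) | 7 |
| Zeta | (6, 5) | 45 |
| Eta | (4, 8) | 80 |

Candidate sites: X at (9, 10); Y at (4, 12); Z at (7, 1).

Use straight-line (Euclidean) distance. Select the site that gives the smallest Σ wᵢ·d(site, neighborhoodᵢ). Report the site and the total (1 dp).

Z, total 1865.4 km

Total weighted distance at each candidate:
  X (9, 10): total = 1960.7
  Y (4, 12): total = 1902.0
  Z (7, 1): total = 1865.4
Minimum is at Z with total 1865.4 km.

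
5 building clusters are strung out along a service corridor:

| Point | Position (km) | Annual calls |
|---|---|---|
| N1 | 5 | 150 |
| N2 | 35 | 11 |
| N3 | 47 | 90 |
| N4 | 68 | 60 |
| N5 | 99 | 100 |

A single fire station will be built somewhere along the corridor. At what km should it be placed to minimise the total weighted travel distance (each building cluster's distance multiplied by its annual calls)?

For a sum of weighted absolute distances on a line, the optimum is the weighted median (not the mean). Total weight W = 411; half-weight = 205.5.
Sort by position and accumulate weight:
  km 5 (N1, w=150) → cum 150
  km 35 (N2, w=11) → cum 161
  km 47 (N3, w=90) → cum 251  ≥ 205.5 → median here
  km 68 (N4, w=60) → cum 311
  km 99 (N5, w=100) → cum 411
Optimal location: km 47.

x = 47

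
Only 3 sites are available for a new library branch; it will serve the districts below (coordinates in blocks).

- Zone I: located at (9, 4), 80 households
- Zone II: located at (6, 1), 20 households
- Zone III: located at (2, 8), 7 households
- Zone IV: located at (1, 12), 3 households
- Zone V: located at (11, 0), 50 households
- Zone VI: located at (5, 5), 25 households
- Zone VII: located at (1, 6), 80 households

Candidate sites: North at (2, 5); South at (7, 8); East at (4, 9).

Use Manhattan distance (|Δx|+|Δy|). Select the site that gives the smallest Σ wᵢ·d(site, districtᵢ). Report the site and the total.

North, total 1780 blocks

Total weighted distance at each candidate:
  North (2, 5): total = 1780
  South (7, 8): total = 2070
  East (4, 9): total = 2444
Minimum is at North with total 1780 blocks.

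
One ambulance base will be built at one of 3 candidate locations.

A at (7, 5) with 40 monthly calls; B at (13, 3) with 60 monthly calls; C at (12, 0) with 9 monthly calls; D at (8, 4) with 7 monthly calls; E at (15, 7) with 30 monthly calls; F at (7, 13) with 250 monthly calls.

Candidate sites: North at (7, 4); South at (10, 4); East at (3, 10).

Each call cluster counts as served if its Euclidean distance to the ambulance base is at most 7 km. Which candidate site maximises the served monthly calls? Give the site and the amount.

East, covering 290

Coverage radius r = 7 km; a point is covered iff (Δx)²+(Δy)² ≤ 7² = 49.
  North (7, 4): covers {A, B, C, D} → 116
  South (10, 4): covers {A, B, C, D, E} → 146
  East (3, 10): covers {A, F} → 290
Maximum coverage at East: 290 monthly calls.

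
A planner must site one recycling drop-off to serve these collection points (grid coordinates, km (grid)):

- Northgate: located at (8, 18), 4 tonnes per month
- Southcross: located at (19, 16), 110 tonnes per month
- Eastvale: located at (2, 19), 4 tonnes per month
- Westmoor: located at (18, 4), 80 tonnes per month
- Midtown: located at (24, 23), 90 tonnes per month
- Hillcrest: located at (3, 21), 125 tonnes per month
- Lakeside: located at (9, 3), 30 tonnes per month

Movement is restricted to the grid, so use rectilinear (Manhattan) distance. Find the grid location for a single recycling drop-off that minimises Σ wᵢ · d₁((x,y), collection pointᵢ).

Manhattan distance separates: Σwᵢ(|x−xᵢ|+|y−yᵢ|) = Σwᵢ|x−xᵢ| + Σwᵢ|y−yᵢ|, so x and y are optimised independently as 1-D weighted medians.
Total weight W = 443; half = 221.5.
x-coordinate, sorted with cumulative weight:
  x=2 (Eastvale, w=4) cum 4
  x=3 (Hillcrest, w=125) cum 129
  x=8 (Northgate, w=4) cum 133
  x=9 (Lakeside, w=30) cum 163
  x=18 (Westmoor, w=80) cum 243  ← median
  x=19 (Southcross, w=110) cum 353
  x=24 (Midtown, w=90) cum 443
⇒ x* = 18
y-coordinate, sorted with cumulative weight:
  y=3 (Lakeside, w=30) cum 30
  y=4 (Westmoor, w=80) cum 110
  y=16 (Southcross, w=110) cum 220
  y=18 (Northgate, w=4) cum 224  ← median
  y=19 (Eastvale, w=4) cum 228
  y=21 (Hillcrest, w=125) cum 353
  y=23 (Midtown, w=90) cum 443
⇒ y* = 18

(18, 18)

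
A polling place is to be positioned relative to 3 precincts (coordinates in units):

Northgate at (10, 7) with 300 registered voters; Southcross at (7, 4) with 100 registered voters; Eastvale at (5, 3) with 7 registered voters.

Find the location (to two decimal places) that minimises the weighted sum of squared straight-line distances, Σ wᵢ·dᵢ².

The minimiser of Σwᵢ‖p−pᵢ‖² is the weighted centroid p* = (Σwᵢpᵢ)/(Σwᵢ).
Σwᵢ = 407.
Σwᵢxᵢ = 300·10 + 100·7 + 7·5 = 3735.
Σwᵢyᵢ = 300·7 + 100·4 + 7·3 = 2521.
x* = 3735/407 = 9.18, y* = 2521/407 = 6.19.

(9.18, 6.19)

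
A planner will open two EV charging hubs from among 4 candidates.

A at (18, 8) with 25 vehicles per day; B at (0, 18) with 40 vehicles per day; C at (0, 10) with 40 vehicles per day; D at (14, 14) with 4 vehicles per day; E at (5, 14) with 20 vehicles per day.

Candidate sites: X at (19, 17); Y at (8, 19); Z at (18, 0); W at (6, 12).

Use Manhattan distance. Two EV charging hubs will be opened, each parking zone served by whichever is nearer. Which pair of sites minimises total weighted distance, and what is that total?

Evaluate every pair (each demand assigned to the nearer of the two):
  {Z, W}: total = 1100
  {X, W}: total = 1142
  {Y, W}: total = 1180
  {Y, Z}: total = 1444
  {X, Y}: total = 1482
  {X, Z}: total = 2412
Best pair: {Z, W} with total 1100.

{Z, W}, total 1100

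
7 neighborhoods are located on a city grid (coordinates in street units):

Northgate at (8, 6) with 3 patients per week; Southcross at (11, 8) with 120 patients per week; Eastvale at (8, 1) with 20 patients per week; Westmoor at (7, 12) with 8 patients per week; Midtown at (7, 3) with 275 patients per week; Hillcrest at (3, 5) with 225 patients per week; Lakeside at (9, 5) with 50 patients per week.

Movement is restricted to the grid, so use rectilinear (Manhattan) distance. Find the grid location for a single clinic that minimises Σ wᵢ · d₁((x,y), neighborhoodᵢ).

(7, 5)

Manhattan distance separates: Σwᵢ(|x−xᵢ|+|y−yᵢ|) = Σwᵢ|x−xᵢ| + Σwᵢ|y−yᵢ|, so x and y are optimised independently as 1-D weighted medians.
Total weight W = 701; half = 350.5.
x-coordinate, sorted with cumulative weight:
  x=3 (Hillcrest, w=225) cum 225
  x=7 (Westmoor, w=8) cum 233
  x=7 (Midtown, w=275) cum 508  ← median
  x=8 (Northgate, w=3) cum 511
  x=8 (Eastvale, w=20) cum 531
  x=9 (Lakeside, w=50) cum 581
  x=11 (Southcross, w=120) cum 701
⇒ x* = 7
y-coordinate, sorted with cumulative weight:
  y=1 (Eastvale, w=20) cum 20
  y=3 (Midtown, w=275) cum 295
  y=5 (Hillcrest, w=225) cum 520  ← median
  y=5 (Lakeside, w=50) cum 570
  y=6 (Northgate, w=3) cum 573
  y=8 (Southcross, w=120) cum 693
  y=12 (Westmoor, w=8) cum 701
⇒ y* = 5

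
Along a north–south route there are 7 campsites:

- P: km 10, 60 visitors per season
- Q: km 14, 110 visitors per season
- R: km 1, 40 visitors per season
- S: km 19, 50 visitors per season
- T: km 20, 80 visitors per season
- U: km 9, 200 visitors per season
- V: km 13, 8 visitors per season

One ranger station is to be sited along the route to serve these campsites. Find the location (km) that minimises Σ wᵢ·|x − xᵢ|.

For a sum of weighted absolute distances on a line, the optimum is the weighted median (not the mean). Total weight W = 548; half-weight = 274.
Sort by position and accumulate weight:
  km 1 (R, w=40) → cum 40
  km 9 (U, w=200) → cum 240
  km 10 (P, w=60) → cum 300  ≥ 274 → median here
  km 13 (V, w=8) → cum 308
  km 14 (Q, w=110) → cum 418
  km 19 (S, w=50) → cum 468
  km 20 (T, w=80) → cum 548
Optimal location: km 10.

x = 10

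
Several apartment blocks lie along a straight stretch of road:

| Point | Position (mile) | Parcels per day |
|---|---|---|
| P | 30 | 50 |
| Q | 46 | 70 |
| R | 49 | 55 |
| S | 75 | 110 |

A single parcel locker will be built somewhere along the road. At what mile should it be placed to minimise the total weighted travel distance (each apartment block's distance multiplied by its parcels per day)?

x = 49

For a sum of weighted absolute distances on a line, the optimum is the weighted median (not the mean). Total weight W = 285; half-weight = 142.5.
Sort by position and accumulate weight:
  mile 30 (P, w=50) → cum 50
  mile 46 (Q, w=70) → cum 120
  mile 49 (R, w=55) → cum 175  ≥ 142.5 → median here
  mile 75 (S, w=110) → cum 285
Optimal location: mile 49.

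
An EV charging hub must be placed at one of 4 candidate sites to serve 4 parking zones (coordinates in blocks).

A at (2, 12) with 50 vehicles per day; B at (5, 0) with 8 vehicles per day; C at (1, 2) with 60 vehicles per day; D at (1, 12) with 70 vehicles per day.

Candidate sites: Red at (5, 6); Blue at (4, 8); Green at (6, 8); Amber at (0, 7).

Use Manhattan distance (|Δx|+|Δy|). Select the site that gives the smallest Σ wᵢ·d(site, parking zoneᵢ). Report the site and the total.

Amber, total 1226 blocks

Total weighted distance at each candidate:
  Red (5, 6): total = 1678
  Blue (4, 8): total = 1402
  Green (6, 8): total = 1762
  Amber (0, 7): total = 1226
Minimum is at Amber with total 1226 blocks.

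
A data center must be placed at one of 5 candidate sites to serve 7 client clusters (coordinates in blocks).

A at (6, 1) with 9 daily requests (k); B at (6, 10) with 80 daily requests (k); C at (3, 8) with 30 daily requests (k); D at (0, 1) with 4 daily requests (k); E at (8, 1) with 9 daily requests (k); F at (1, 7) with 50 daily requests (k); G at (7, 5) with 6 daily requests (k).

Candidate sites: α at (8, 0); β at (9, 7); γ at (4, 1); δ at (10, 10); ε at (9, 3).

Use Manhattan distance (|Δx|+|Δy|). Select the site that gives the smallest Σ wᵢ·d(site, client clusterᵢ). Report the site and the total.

Total weighted distance at each candidate:
  α (8, 0): total = 2158
  β (9, 7): total = 1318
  γ (4, 1): total = 1682
  δ (10, 10): total = 1530
  ε (9, 3): total = 1870
Minimum is at β with total 1318 blocks.

β, total 1318 blocks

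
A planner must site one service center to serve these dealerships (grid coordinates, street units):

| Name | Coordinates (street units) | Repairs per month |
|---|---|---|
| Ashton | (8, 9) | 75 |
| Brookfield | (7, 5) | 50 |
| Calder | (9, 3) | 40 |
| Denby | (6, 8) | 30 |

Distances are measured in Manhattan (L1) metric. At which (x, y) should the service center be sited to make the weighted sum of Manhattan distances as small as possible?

Manhattan distance separates: Σwᵢ(|x−xᵢ|+|y−yᵢ|) = Σwᵢ|x−xᵢ| + Σwᵢ|y−yᵢ|, so x and y are optimised independently as 1-D weighted medians.
Total weight W = 195; half = 97.5.
x-coordinate, sorted with cumulative weight:
  x=6 (Denby, w=30) cum 30
  x=7 (Brookfield, w=50) cum 80
  x=8 (Ashton, w=75) cum 155  ← median
  x=9 (Calder, w=40) cum 195
⇒ x* = 8
y-coordinate, sorted with cumulative weight:
  y=3 (Calder, w=40) cum 40
  y=5 (Brookfield, w=50) cum 90
  y=8 (Denby, w=30) cum 120  ← median
  y=9 (Ashton, w=75) cum 195
⇒ y* = 8

(8, 8)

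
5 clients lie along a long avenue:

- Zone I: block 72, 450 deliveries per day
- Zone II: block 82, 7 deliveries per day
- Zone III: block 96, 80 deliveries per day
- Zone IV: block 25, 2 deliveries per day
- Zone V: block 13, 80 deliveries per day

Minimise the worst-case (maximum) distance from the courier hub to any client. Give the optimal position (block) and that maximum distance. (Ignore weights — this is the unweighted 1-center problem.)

location 54.5, max distance 41.5

The 1-center on a line is the midpoint of the two extreme points: leftmost at 13, rightmost at 96.
Optimal location = (13 + 96)/2 = 54.5; maximum distance = (96 − 13)/2 = 41.5.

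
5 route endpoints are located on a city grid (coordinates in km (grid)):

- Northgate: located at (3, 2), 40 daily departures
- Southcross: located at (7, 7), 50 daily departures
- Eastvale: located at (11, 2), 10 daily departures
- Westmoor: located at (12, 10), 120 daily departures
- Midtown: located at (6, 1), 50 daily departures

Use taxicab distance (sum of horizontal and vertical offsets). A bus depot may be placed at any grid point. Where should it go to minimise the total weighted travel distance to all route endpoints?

(7, 7)

Manhattan distance separates: Σwᵢ(|x−xᵢ|+|y−yᵢ|) = Σwᵢ|x−xᵢ| + Σwᵢ|y−yᵢ|, so x and y are optimised independently as 1-D weighted medians.
Total weight W = 270; half = 135.
x-coordinate, sorted with cumulative weight:
  x=3 (Northgate, w=40) cum 40
  x=6 (Midtown, w=50) cum 90
  x=7 (Southcross, w=50) cum 140  ← median
  x=11 (Eastvale, w=10) cum 150
  x=12 (Westmoor, w=120) cum 270
⇒ x* = 7
y-coordinate, sorted with cumulative weight:
  y=1 (Midtown, w=50) cum 50
  y=2 (Northgate, w=40) cum 90
  y=2 (Eastvale, w=10) cum 100
  y=7 (Southcross, w=50) cum 150  ← median
  y=10 (Westmoor, w=120) cum 270
⇒ y* = 7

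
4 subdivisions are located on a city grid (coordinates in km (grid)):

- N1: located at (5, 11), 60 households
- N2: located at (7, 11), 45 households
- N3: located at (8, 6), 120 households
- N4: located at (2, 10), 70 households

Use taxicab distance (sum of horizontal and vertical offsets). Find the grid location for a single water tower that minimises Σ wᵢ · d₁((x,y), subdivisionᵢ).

(7, 10)

Manhattan distance separates: Σwᵢ(|x−xᵢ|+|y−yᵢ|) = Σwᵢ|x−xᵢ| + Σwᵢ|y−yᵢ|, so x and y are optimised independently as 1-D weighted medians.
Total weight W = 295; half = 147.5.
x-coordinate, sorted with cumulative weight:
  x=2 (N4, w=70) cum 70
  x=5 (N1, w=60) cum 130
  x=7 (N2, w=45) cum 175  ← median
  x=8 (N3, w=120) cum 295
⇒ x* = 7
y-coordinate, sorted with cumulative weight:
  y=6 (N3, w=120) cum 120
  y=10 (N4, w=70) cum 190  ← median
  y=11 (N1, w=60) cum 250
  y=11 (N2, w=45) cum 295
⇒ y* = 10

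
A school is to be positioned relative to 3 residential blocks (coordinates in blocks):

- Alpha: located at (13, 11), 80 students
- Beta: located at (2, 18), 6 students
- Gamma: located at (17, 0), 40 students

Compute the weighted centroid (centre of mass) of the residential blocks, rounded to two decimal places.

(13.75, 7.84)

The minimiser of Σwᵢ‖p−pᵢ‖² is the weighted centroid p* = (Σwᵢpᵢ)/(Σwᵢ).
Σwᵢ = 126.
Σwᵢxᵢ = 80·13 + 6·2 + 40·17 = 1732.
Σwᵢyᵢ = 80·11 + 6·18 + 40·0 = 988.
x* = 1732/126 = 13.75, y* = 988/126 = 7.84.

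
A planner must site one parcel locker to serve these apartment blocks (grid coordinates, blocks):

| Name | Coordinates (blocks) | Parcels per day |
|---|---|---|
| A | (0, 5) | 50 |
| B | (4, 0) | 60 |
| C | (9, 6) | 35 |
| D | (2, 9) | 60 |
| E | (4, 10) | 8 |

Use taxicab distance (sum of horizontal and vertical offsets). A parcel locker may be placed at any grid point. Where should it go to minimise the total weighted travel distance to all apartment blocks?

Manhattan distance separates: Σwᵢ(|x−xᵢ|+|y−yᵢ|) = Σwᵢ|x−xᵢ| + Σwᵢ|y−yᵢ|, so x and y are optimised independently as 1-D weighted medians.
Total weight W = 213; half = 106.5.
x-coordinate, sorted with cumulative weight:
  x=0 (A, w=50) cum 50
  x=2 (D, w=60) cum 110  ← median
  x=4 (B, w=60) cum 170
  x=4 (E, w=8) cum 178
  x=9 (C, w=35) cum 213
⇒ x* = 2
y-coordinate, sorted with cumulative weight:
  y=0 (B, w=60) cum 60
  y=5 (A, w=50) cum 110  ← median
  y=6 (C, w=35) cum 145
  y=9 (D, w=60) cum 205
  y=10 (E, w=8) cum 213
⇒ y* = 5

(2, 5)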